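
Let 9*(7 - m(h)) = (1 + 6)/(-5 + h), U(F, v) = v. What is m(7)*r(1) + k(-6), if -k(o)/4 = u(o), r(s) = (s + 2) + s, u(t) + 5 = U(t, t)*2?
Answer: 850/9 ≈ 94.444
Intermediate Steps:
u(t) = -5 + 2*t (u(t) = -5 + t*2 = -5 + 2*t)
m(h) = 7 - 7/(9*(-5 + h)) (m(h) = 7 - (1 + 6)/(9*(-5 + h)) = 7 - 7/(9*(-5 + h)))
r(s) = 2 + 2*s (r(s) = (2 + s) + s = 2 + 2*s)
k(o) = 20 - 8*o (k(o) = -4*(-5 + 2*o) = 20 - 8*o)
m(7)*r(1) + k(-6) = (7*(-46 + 9*7)/(9*(-5 + 7)))*(2 + 2*1) + (20 - 8*(-6)) = ((7/9)*(-46 + 63)/2)*(2 + 2) + (20 + 48) = ((7/9)*(½)*17)*4 + 68 = (119/18)*4 + 68 = 238/9 + 68 = 850/9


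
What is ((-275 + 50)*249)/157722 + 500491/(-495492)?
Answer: -17783063467/13024998204 ≈ -1.3653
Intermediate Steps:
((-275 + 50)*249)/157722 + 500491/(-495492) = -225*249*(1/157722) + 500491*(-1/495492) = -56025*1/157722 - 500491/495492 = -18675/52574 - 500491/495492 = -17783063467/13024998204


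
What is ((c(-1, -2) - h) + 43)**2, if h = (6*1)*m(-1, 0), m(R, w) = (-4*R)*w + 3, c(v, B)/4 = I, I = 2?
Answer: 1089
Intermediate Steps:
c(v, B) = 8 (c(v, B) = 4*2 = 8)
m(R, w) = 3 - 4*R*w (m(R, w) = -4*R*w + 3 = 3 - 4*R*w)
h = 18 (h = (6*1)*(3 - 4*(-1)*0) = 6*(3 + 0) = 6*3 = 18)
((c(-1, -2) - h) + 43)**2 = ((8 - 1*18) + 43)**2 = ((8 - 18) + 43)**2 = (-10 + 43)**2 = 33**2 = 1089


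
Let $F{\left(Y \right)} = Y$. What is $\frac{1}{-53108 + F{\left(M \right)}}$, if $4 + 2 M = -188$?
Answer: $- \frac{1}{53204} \approx -1.8796 \cdot 10^{-5}$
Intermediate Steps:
$M = -96$ ($M = -2 + \frac{1}{2} \left(-188\right) = -2 - 94 = -96$)
$\frac{1}{-53108 + F{\left(M \right)}} = \frac{1}{-53108 - 96} = \frac{1}{-53204} = - \frac{1}{53204}$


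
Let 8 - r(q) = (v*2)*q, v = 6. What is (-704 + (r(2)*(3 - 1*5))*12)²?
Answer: 102400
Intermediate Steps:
r(q) = 8 - 12*q (r(q) = 8 - 6*2*q = 8 - 12*q)
(-704 + (r(2)*(3 - 1*5))*12)² = (-704 + ((8 - 12*2)*(3 - 1*5))*12)² = (-704 + ((8 - 24)*(3 - 5))*12)² = (-704 - 16*(-2)*12)² = (-704 + 32*12)² = (-704 + 384)² = (-320)² = 102400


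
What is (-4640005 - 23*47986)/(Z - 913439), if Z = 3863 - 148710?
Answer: 8217/1514 ≈ 5.4273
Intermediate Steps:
Z = -144847
(-4640005 - 23*47986)/(Z - 913439) = (-4640005 - 23*47986)/(-144847 - 913439) = (-4640005 - 1103678)/(-1058286) = -5743683*(-1/1058286) = 8217/1514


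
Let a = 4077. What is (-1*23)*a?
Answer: -93771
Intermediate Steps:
(-1*23)*a = -1*23*4077 = -23*4077 = -93771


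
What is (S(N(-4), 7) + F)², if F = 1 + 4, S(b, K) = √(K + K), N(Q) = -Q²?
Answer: (5 + √14)² ≈ 76.417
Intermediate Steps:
S(b, K) = √2*√K (S(b, K) = √(2*K) = √2*√K)
F = 5
(S(N(-4), 7) + F)² = (√2*√7 + 5)² = (√14 + 5)² = (5 + √14)²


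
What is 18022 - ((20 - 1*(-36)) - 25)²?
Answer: 17061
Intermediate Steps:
18022 - ((20 - 1*(-36)) - 25)² = 18022 - ((20 + 36) - 25)² = 18022 - (56 - 25)² = 18022 - 1*31² = 18022 - 1*961 = 18022 - 961 = 17061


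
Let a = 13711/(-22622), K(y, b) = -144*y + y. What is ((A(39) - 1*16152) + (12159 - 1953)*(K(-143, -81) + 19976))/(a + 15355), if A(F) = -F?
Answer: 9332963063298/347347099 ≈ 26869.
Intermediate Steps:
K(y, b) = -143*y
a = -13711/22622 (a = 13711*(-1/22622) = -13711/22622 ≈ -0.60609)
((A(39) - 1*16152) + (12159 - 1953)*(K(-143, -81) + 19976))/(a + 15355) = ((-1*39 - 1*16152) + (12159 - 1953)*(-143*(-143) + 19976))/(-13711/22622 + 15355) = ((-39 - 16152) + 10206*(20449 + 19976))/(347347099/22622) = (-16191 + 10206*40425)*(22622/347347099) = (-16191 + 412577550)*(22622/347347099) = 412561359*(22622/347347099) = 9332963063298/347347099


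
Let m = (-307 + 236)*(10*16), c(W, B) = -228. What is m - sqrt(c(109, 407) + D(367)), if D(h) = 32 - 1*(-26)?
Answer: -11360 - I*sqrt(170) ≈ -11360.0 - 13.038*I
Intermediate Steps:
D(h) = 58 (D(h) = 32 + 26 = 58)
m = -11360 (m = -71*160 = -11360)
m - sqrt(c(109, 407) + D(367)) = -11360 - sqrt(-228 + 58) = -11360 - sqrt(-170) = -11360 - I*sqrt(170)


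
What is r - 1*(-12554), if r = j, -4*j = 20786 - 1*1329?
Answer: 30759/4 ≈ 7689.8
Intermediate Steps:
j = -19457/4 (j = -(20786 - 1*1329)/4 = -(20786 - 1329)/4 = -¼*19457 = -19457/4 ≈ -4864.3)
r = -19457/4 ≈ -4864.3
r - 1*(-12554) = -19457/4 - 1*(-12554) = -19457/4 + 12554 = 30759/4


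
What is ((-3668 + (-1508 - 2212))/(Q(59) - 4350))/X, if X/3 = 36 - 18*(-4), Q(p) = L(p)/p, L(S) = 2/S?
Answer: 6429407/1226530188 ≈ 0.0052419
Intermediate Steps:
Q(p) = 2/p**2 (Q(p) = (2/p)/p = 2/p**2)
X = 324 (X = 3*(36 - 18*(-4)) = 3*(36 + 72) = 3*108 = 324)
((-3668 + (-1508 - 2212))/(Q(59) - 4350))/X = ((-3668 + (-1508 - 2212))/(2/59**2 - 4350))/324 = ((-3668 - 3720)/(2*(1/3481) - 4350))*(1/324) = -7388/(2/3481 - 4350)*(1/324) = -7388/(-15142348/3481)*(1/324) = -7388*(-3481/15142348)*(1/324) = (6429407/3785587)*(1/324) = 6429407/1226530188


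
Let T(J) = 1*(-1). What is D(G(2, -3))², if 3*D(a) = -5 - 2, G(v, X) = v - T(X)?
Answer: 49/9 ≈ 5.4444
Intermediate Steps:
T(J) = -1
G(v, X) = 1 + v (G(v, X) = v - 1*(-1) = v + 1 = 1 + v)
D(a) = -7/3 (D(a) = (-5 - 2)/3 = (⅓)*(-7) = -7/3)
D(G(2, -3))² = (-7/3)² = 49/9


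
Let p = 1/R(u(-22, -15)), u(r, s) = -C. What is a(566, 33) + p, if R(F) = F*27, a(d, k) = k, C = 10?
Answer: 8909/270 ≈ 32.996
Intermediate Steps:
u(r, s) = -10 (u(r, s) = -1*10 = -10)
R(F) = 27*F
p = -1/270 (p = 1/(27*(-10)) = 1/(-270) = -1/270 ≈ -0.0037037)
a(566, 33) + p = 33 - 1/270 = 8909/270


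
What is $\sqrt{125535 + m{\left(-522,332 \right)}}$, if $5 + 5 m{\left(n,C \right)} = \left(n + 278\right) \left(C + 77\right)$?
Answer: $\frac{\sqrt{2639370}}{5} \approx 324.92$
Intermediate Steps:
$m{\left(n,C \right)} = -1 + \frac{\left(77 + C\right) \left(278 + n\right)}{5}$ ($m{\left(n,C \right)} = -1 + \frac{\left(n + 278\right) \left(C + 77\right)}{5} = -1 + \frac{\left(278 + n\right) \left(77 + C\right)}{5} = -1 + \frac{\left(77 + C\right) \left(278 + n\right)}{5}$)
$\sqrt{125535 + m{\left(-522,332 \right)}} = \sqrt{125535 + \left(\frac{21401}{5} + \frac{77}{5} \left(-522\right) + \frac{278}{5} \cdot 332 + \frac{1}{5} \cdot 332 \left(-522\right)\right)} = \sqrt{125535 + \left(\frac{21401}{5} - \frac{40194}{5} + \frac{92296}{5} - \frac{173304}{5}\right)} = \sqrt{125535 - \frac{99801}{5}} = \sqrt{\frac{527874}{5}} = \frac{\sqrt{2639370}}{5}$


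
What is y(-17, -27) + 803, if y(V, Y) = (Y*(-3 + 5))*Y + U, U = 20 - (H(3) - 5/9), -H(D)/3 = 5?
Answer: 20669/9 ≈ 2296.6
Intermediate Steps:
H(D) = -15 (H(D) = -3*5 = -15)
U = 320/9 (U = 20 - (-15 - 5/9) = 20 - 1*(-140/9) = 20 + 140/9 = 320/9 ≈ 35.556)
y(V, Y) = 320/9 + 2*Y² (y(V, Y) = (Y*(-3 + 5))*Y + 320/9 = (Y*2)*Y + 320/9 = (2*Y)*Y + 320/9 = 2*Y² + 320/9 = 320/9 + 2*Y²)
y(-17, -27) + 803 = (320/9 + 2*(-27)²) + 803 = (320/9 + 2*729) + 803 = (320/9 + 1458) + 803 = 13442/9 + 803 = 20669/9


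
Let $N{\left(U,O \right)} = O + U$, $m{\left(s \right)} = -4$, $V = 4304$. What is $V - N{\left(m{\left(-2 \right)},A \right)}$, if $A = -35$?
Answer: $4343$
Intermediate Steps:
$V - N{\left(m{\left(-2 \right)},A \right)} = 4304 - \left(-35 - 4\right) = 4304 - -39 = 4304 + 39 = 4343$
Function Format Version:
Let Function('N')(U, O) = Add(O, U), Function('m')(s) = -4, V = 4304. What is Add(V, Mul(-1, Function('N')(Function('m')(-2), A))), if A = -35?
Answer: 4343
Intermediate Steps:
Add(V, Mul(-1, Function('N')(Function('m')(-2), A))) = Add(4304, Mul(-1, Add(-35, -4))) = Add(4304, Mul(-1, -39)) = Add(4304, 39) = 4343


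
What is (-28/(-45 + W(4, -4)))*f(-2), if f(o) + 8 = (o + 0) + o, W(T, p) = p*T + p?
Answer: -336/65 ≈ -5.1692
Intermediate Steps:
W(T, p) = p + T*p (W(T, p) = T*p + p = p + T*p)
f(o) = -8 + 2*o (f(o) = -8 + ((o + 0) + o) = -8 + (o + o) = -8 + 2*o)
(-28/(-45 + W(4, -4)))*f(-2) = (-28/(-45 - 4*(1 + 4)))*(-8 + 2*(-2)) = (-28/(-45 - 4*5))*(-8 - 4) = (-28/(-45 - 20))*(-12) = (-28/(-65))*(-12) = -1/65*(-28)*(-12) = (28/65)*(-12) = -336/65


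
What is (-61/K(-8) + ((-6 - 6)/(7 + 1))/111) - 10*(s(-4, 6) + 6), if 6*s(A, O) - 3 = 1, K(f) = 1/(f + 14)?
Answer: -96055/222 ≈ -432.68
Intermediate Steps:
K(f) = 1/(14 + f)
s(A, O) = ⅔ (s(A, O) = ½ + (⅙)*1 = ½ + ⅙ = ⅔)
(-61/K(-8) + ((-6 - 6)/(7 + 1))/111) - 10*(s(-4, 6) + 6) = (-61/(1/(14 - 8)) + ((-6 - 6)/(7 + 1))/111) - 10*(⅔ + 6) = (-61/(1/6) - 12/8*(1/111)) - 10*20/3 = (-61/⅙ - 12*⅛*(1/111)) - 200/3 = (-61*6 - 3/2*1/111) - 200/3 = (-366 - 1/74) - 200/3 = -27085/74 - 200/3 = -96055/222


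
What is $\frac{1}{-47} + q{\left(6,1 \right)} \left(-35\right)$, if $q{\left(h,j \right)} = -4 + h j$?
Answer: $- \frac{3291}{47} \approx -70.021$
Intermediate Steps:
$\frac{1}{-47} + q{\left(6,1 \right)} \left(-35\right) = \frac{1}{-47} + \left(-4 + 6 \cdot 1\right) \left(-35\right) = - \frac{1}{47} + \left(-4 + 6\right) \left(-35\right) = - \frac{1}{47} + 2 \left(-35\right) = - \frac{1}{47} - 70 = - \frac{3291}{47}$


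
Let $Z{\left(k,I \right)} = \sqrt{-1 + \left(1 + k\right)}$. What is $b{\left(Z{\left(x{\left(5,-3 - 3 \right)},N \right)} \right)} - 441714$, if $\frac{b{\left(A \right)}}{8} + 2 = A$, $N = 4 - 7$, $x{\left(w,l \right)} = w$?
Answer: $-441730 + 8 \sqrt{5} \approx -4.4171 \cdot 10^{5}$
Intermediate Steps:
$N = -3$ ($N = 4 - 7 = -3$)
$Z{\left(k,I \right)} = \sqrt{k}$
$b{\left(A \right)} = -16 + 8 A$
$b{\left(Z{\left(x{\left(5,-3 - 3 \right)},N \right)} \right)} - 441714 = \left(-16 + 8 \sqrt{5}\right) - 441714 = -441730 + 8 \sqrt{5}$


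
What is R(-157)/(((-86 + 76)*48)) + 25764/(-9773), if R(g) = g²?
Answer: -253261397/4691040 ≈ -53.988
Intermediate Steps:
R(-157)/(((-86 + 76)*48)) + 25764/(-9773) = (-157)²/(((-86 + 76)*48)) + 25764/(-9773) = 24649/((-10*48)) + 25764*(-1/9773) = 24649/(-480) - 25764/9773 = 24649*(-1/480) - 25764/9773 = -24649/480 - 25764/9773 = -253261397/4691040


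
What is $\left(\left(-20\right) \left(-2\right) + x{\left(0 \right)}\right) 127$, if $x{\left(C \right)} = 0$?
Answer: $5080$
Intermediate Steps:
$\left(\left(-20\right) \left(-2\right) + x{\left(0 \right)}\right) 127 = \left(\left(-20\right) \left(-2\right) + 0\right) 127 = \left(40 + 0\right) 127 = 40 \cdot 127 = 5080$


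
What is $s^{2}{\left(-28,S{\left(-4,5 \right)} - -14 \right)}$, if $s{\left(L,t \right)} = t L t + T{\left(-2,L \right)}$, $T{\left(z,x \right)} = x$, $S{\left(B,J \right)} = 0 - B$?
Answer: $82810000$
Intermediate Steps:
$S{\left(B,J \right)} = - B$
$s{\left(L,t \right)} = L + L t^{2}$ ($s{\left(L,t \right)} = t L t + L = L t t + L = L t^{2} + L = L + L t^{2}$)
$s^{2}{\left(-28,S{\left(-4,5 \right)} - -14 \right)} = \left(- 28 \left(1 + \left(\left(-1\right) \left(-4\right) - -14\right)^{2}\right)\right)^{2} = \left(- 28 \left(1 + \left(4 + 14\right)^{2}\right)\right)^{2} = \left(- 28 \left(1 + 18^{2}\right)\right)^{2} = \left(- 28 \left(1 + 324\right)\right)^{2} = \left(\left(-28\right) 325\right)^{2} = \left(-9100\right)^{2} = 82810000$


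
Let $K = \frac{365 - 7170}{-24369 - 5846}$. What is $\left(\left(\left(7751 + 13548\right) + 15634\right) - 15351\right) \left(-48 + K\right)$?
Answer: $- \frac{6230788146}{6043} \approx -1.0311 \cdot 10^{6}$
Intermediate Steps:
$K = \frac{1361}{6043}$ ($K = - \frac{6805}{-30215} = \left(-6805\right) \left(- \frac{1}{30215}\right) = \frac{1361}{6043} \approx 0.22522$)
$\left(\left(\left(7751 + 13548\right) + 15634\right) - 15351\right) \left(-48 + K\right) = \left(\left(\left(7751 + 13548\right) + 15634\right) - 15351\right) \left(-48 + \frac{1361}{6043}\right) = \left(\left(21299 + 15634\right) - 15351\right) \left(- \frac{288703}{6043}\right) = \left(36933 - 15351\right) \left(- \frac{288703}{6043}\right) = 21582 \left(- \frac{288703}{6043}\right) = - \frac{6230788146}{6043}$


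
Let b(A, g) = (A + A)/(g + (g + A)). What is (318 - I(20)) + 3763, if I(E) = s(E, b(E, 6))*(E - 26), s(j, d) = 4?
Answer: 4105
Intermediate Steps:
b(A, g) = 2*A/(A + 2*g) (b(A, g) = (2*A)/(g + (A + g)) = (2*A)/(A + 2*g) = 2*A/(A + 2*g))
I(E) = -104 + 4*E (I(E) = 4*(E - 26) = 4*(-26 + E) = -104 + 4*E)
(318 - I(20)) + 3763 = (318 - (-104 + 4*20)) + 3763 = (318 - (-104 + 80)) + 3763 = (318 - 1*(-24)) + 3763 = (318 + 24) + 3763 = 342 + 3763 = 4105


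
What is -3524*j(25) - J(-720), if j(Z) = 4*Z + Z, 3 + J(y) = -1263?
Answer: -439234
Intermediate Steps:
J(y) = -1266 (J(y) = -3 - 1263 = -1266)
j(Z) = 5*Z
-3524*j(25) - J(-720) = -17620*25 - 1*(-1266) = -3524*125 + 1266 = -440500 + 1266 = -439234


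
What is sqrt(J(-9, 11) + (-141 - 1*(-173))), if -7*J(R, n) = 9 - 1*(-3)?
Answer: 2*sqrt(371)/7 ≈ 5.5032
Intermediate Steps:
J(R, n) = -12/7 (J(R, n) = -(9 - 1*(-3))/7 = -(9 + 3)/7 = -1/7*12 = -12/7)
sqrt(J(-9, 11) + (-141 - 1*(-173))) = sqrt(-12/7 + (-141 - 1*(-173))) = sqrt(-12/7 + (-141 + 173)) = sqrt(-12/7 + 32) = sqrt(212/7) = 2*sqrt(371)/7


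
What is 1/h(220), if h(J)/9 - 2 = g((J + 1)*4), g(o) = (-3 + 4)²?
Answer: 1/27 ≈ 0.037037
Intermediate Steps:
g(o) = 1 (g(o) = 1² = 1)
h(J) = 27 (h(J) = 18 + 9*1 = 18 + 9 = 27)
1/h(220) = 1/27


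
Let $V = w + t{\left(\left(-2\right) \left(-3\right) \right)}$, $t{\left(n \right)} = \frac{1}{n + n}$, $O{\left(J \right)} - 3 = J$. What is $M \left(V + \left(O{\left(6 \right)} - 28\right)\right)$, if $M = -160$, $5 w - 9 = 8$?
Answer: $\frac{7448}{3} \approx 2482.7$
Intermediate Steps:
$O{\left(J \right)} = 3 + J$
$t{\left(n \right)} = \frac{1}{2 n}$
$w = \frac{17}{5}$ ($w = \frac{9}{5} + \frac{1}{5} \cdot 8 = \frac{9}{5} + \frac{8}{5} = \frac{17}{5} \approx 3.4$)
$V = \frac{209}{60}$ ($V = \frac{17}{5} + \frac{1}{2 \left(\left(-2\right) \left(-3\right)\right)} = \frac{17}{5} + \frac{1}{2 \cdot 6} = \frac{17}{5} + \frac{1}{2} \cdot \frac{1}{6} = \frac{17}{5} + \frac{1}{12} = \frac{209}{60} \approx 3.4833$)
$M \left(V + \left(O{\left(6 \right)} - 28\right)\right) = - 160 \left(\frac{209}{60} + \left(\left(3 + 6\right) - 28\right)\right) = - 160 \left(\frac{209}{60} + \left(9 - 28\right)\right) = - 160 \left(\frac{209}{60} - 19\right) = \left(-160\right) \left(- \frac{931}{60}\right) = \frac{7448}{3}$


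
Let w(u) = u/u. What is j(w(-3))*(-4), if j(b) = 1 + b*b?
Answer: -8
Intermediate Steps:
w(u) = 1
j(b) = 1 + b²
j(w(-3))*(-4) = (1 + 1²)*(-4) = (1 + 1)*(-4) = 2*(-4) = -8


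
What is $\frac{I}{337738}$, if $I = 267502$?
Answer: $\frac{133751}{168869} \approx 0.79204$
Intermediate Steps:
$\frac{I}{337738} = \frac{267502}{337738} = 267502 \cdot \frac{1}{337738} = \frac{133751}{168869}$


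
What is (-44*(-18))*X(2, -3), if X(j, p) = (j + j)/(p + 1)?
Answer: -1584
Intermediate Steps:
X(j, p) = 2*j/(1 + p) (X(j, p) = (2*j)/(1 + p) = 2*j/(1 + p))
(-44*(-18))*X(2, -3) = (-44*(-18))*(2*2/(1 - 3)) = 792*(2*2/(-2)) = 792*(2*2*(-1/2)) = 792*(-2) = -1584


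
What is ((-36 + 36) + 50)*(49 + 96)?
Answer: 7250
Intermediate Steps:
((-36 + 36) + 50)*(49 + 96) = (0 + 50)*145 = 50*145 = 7250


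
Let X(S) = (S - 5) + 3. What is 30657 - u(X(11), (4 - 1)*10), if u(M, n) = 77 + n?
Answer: 30550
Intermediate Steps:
X(S) = -2 + S (X(S) = (-5 + S) + 3 = -2 + S)
30657 - u(X(11), (4 - 1)*10) = 30657 - (77 + (4 - 1)*10) = 30657 - (77 + 3*10) = 30657 - (77 + 30) = 30657 - 1*107 = 30657 - 107 = 30550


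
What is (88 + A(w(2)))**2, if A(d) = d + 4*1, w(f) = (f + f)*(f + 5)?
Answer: 14400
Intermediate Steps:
w(f) = 2*f*(5 + f) (w(f) = (2*f)*(5 + f) = 2*f*(5 + f))
A(d) = 4 + d (A(d) = d + 4 = 4 + d)
(88 + A(w(2)))**2 = (88 + (4 + 2*2*(5 + 2)))**2 = (88 + (4 + 2*2*7))**2 = (88 + (4 + 28))**2 = (88 + 32)**2 = 120**2 = 14400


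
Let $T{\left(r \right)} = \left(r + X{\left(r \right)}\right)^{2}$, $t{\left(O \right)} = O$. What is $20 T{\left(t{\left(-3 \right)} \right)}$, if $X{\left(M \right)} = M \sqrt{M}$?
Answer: $-360 + 360 i \sqrt{3} \approx -360.0 + 623.54 i$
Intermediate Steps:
$X{\left(M \right)} = M^{\frac{3}{2}}$
$T{\left(r \right)} = \left(r + r^{\frac{3}{2}}\right)^{2}$
$20 T{\left(t{\left(-3 \right)} \right)} = 20 \left(-3 + \left(-3\right)^{\frac{3}{2}}\right)^{2} = 20 \left(-3 - 3 i \sqrt{3}\right)^{2}$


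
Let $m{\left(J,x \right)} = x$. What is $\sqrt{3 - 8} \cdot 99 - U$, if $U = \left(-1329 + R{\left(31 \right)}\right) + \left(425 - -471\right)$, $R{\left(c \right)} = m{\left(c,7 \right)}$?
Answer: $426 + 99 i \sqrt{5} \approx 426.0 + 221.37 i$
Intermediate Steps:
$R{\left(c \right)} = 7$
$U = -426$ ($U = \left(-1329 + 7\right) + \left(425 - -471\right) = -1322 + \left(425 + 471\right) = -1322 + 896 = -426$)
$\sqrt{3 - 8} \cdot 99 - U = \sqrt{3 - 8} \cdot 99 - -426 = \sqrt{-5} \cdot 99 + 426 = i \sqrt{5} \cdot 99 + 426 = 99 i \sqrt{5} + 426 = 426 + 99 i \sqrt{5}$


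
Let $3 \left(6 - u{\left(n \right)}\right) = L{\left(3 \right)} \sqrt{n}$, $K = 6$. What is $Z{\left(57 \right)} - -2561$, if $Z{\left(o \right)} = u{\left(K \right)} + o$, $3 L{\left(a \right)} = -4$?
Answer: $2624 + \frac{4 \sqrt{6}}{9} \approx 2625.1$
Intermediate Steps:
$L{\left(a \right)} = - \frac{4}{3}$ ($L{\left(a \right)} = \frac{1}{3} \left(-4\right) = - \frac{4}{3}$)
$u{\left(n \right)} = 6 + \frac{4 \sqrt{n}}{9}$ ($u{\left(n \right)} = 6 - \frac{\left(- \frac{4}{3}\right) \sqrt{n}}{3} = 6 + \frac{4 \sqrt{n}}{9}$)
$Z{\left(o \right)} = 6 + o + \frac{4 \sqrt{6}}{9}$ ($Z{\left(o \right)} = \left(6 + \frac{4 \sqrt{6}}{9}\right) + o = 6 + o + \frac{4 \sqrt{6}}{9}$)
$Z{\left(57 \right)} - -2561 = \left(6 + 57 + \frac{4 \sqrt{6}}{9}\right) - -2561 = \left(63 + \frac{4 \sqrt{6}}{9}\right) + 2561 = 2624 + \frac{4 \sqrt{6}}{9}$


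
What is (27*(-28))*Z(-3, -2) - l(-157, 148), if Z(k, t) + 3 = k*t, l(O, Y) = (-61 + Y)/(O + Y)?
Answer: -6775/3 ≈ -2258.3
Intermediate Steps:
l(O, Y) = (-61 + Y)/(O + Y)
Z(k, t) = -3 + k*t
(27*(-28))*Z(-3, -2) - l(-157, 148) = (27*(-28))*(-3 - 3*(-2)) - (-61 + 148)/(-157 + 148) = -756*(-3 + 6) - 87/(-9) = -756*3 - (-1)*87/9 = -2268 - 1*(-29/3) = -2268 + 29/3 = -6775/3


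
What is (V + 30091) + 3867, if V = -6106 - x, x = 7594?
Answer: 20258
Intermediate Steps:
V = -13700 (V = -6106 - 1*7594 = -6106 - 7594 = -13700)
(V + 30091) + 3867 = (-13700 + 30091) + 3867 = 16391 + 3867 = 20258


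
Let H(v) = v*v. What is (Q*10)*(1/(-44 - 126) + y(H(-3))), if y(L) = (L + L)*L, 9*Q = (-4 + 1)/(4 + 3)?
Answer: -27539/357 ≈ -77.140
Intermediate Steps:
H(v) = v**2
Q = -1/21 (Q = ((-4 + 1)/(4 + 3))/9 = (-3/7)/9 = (-3*1/7)/9 = (1/9)*(-3/7) = -1/21 ≈ -0.047619)
y(L) = 2*L**2 (y(L) = (2*L)*L = 2*L**2)
(Q*10)*(1/(-44 - 126) + y(H(-3))) = (-1/21*10)*(1/(-44 - 126) + 2*((-3)**2)**2) = -10*(1/(-170) + 2*9**2)/21 = -10*(-1/170 + 2*81)/21 = -10*(-1/170 + 162)/21 = -10/21*27539/170 = -27539/357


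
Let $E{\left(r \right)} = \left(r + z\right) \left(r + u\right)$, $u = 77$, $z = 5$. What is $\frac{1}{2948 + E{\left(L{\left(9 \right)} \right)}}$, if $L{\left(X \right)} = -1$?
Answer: $\frac{1}{3252} \approx 0.0003075$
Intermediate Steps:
$E{\left(r \right)} = \left(5 + r\right) \left(77 + r\right)$ ($E{\left(r \right)} = \left(r + 5\right) \left(r + 77\right) = \left(5 + r\right) \left(77 + r\right)$)
$\frac{1}{2948 + E{\left(L{\left(9 \right)} \right)}} = \frac{1}{2948 + \left(385 + \left(-1\right)^{2} + 82 \left(-1\right)\right)} = \frac{1}{2948 + \left(385 + 1 - 82\right)} = \frac{1}{2948 + 304} = \frac{1}{3252}$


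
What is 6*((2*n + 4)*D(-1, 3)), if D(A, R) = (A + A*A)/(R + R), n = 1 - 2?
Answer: 0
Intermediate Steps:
n = -1
D(A, R) = (A + A**2)/(2*R) (D(A, R) = (A + A**2)/((2*R)) = (A + A**2)*(1/(2*R)) = (A + A**2)/(2*R))
6*((2*n + 4)*D(-1, 3)) = 6*((2*(-1) + 4)*((1/2)*(-1)*(1 - 1)/3)) = 6*((-2 + 4)*((1/2)*(-1)*(1/3)*0)) = 6*(2*0) = 6*0 = 0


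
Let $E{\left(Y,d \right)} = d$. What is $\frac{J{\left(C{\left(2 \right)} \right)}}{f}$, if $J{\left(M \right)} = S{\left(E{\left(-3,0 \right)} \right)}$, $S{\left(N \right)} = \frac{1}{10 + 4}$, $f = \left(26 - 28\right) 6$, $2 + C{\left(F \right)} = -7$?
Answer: $- \frac{1}{168} \approx -0.0059524$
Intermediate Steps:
$C{\left(F \right)} = -9$ ($C{\left(F \right)} = -2 - 7 = -9$)
$f = -12$ ($f = \left(-2\right) 6 = -12$)
$S{\left(N \right)} = \frac{1}{14}$
$J{\left(M \right)} = \frac{1}{14}$
$\frac{J{\left(C{\left(2 \right)} \right)}}{f} = \frac{1}{14 \left(-12\right)} = \frac{1}{14} \left(- \frac{1}{12}\right) = - \frac{1}{168}$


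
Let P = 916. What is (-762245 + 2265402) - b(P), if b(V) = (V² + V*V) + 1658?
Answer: -176613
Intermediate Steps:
b(V) = 1658 + 2*V² (b(V) = (V² + V²) + 1658 = 2*V² + 1658 = 1658 + 2*V²)
(-762245 + 2265402) - b(P) = (-762245 + 2265402) - (1658 + 2*916²) = 1503157 - (1658 + 2*839056) = 1503157 - (1658 + 1678112) = 1503157 - 1*1679770 = 1503157 - 1679770 = -176613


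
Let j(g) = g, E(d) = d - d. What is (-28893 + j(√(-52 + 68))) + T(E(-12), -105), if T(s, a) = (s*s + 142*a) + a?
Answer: -43904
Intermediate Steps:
E(d) = 0
T(s, a) = s² + 143*a (T(s, a) = (s² + 142*a) + a = s² + 143*a)
(-28893 + j(√(-52 + 68))) + T(E(-12), -105) = (-28893 + √(-52 + 68)) + (0² + 143*(-105)) = (-28893 + √16) + (0 - 15015) = (-28893 + 4) - 15015 = -28889 - 15015 = -43904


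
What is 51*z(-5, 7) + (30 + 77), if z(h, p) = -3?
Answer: -46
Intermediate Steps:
51*z(-5, 7) + (30 + 77) = 51*(-3) + (30 + 77) = -153 + 107 = -46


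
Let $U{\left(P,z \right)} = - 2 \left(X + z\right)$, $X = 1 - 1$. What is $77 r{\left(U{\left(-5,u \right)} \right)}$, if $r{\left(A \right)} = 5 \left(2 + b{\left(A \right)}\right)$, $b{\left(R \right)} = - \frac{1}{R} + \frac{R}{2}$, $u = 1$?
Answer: $\frac{1155}{2} \approx 577.5$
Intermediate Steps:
$X = 0$
$U{\left(P,z \right)} = - 2 z$ ($U{\left(P,z \right)} = - 2 \left(0 + z\right) = - 2 z$)
$b{\left(R \right)} = \frac{R}{2} - \frac{1}{R}$ ($b{\left(R \right)} = - \frac{1}{R} + R \frac{1}{2} = - \frac{1}{R} + \frac{R}{2} = \frac{R}{2} - \frac{1}{R}$)
$r{\left(A \right)} = 10 - \frac{5}{A} + \frac{5 A}{2}$ ($r{\left(A \right)} = 5 \left(2 + \left(\frac{A}{2} - \frac{1}{A}\right)\right) = 5 \left(2 + \frac{A}{2} - \frac{1}{A}\right) = 10 - \frac{5}{A} + \frac{5 A}{2}$)
$77 r{\left(U{\left(-5,u \right)} \right)} = 77 \left(10 - \frac{5}{\left(-2\right) 1} + \frac{5 \left(\left(-2\right) 1\right)}{2}\right) = 77 \left(10 - \frac{5}{-2} + \frac{5}{2} \left(-2\right)\right) = 77 \left(10 - - \frac{5}{2} - 5\right) = 77 \left(10 + \frac{5}{2} - 5\right) = 77 \cdot \frac{15}{2} = \frac{1155}{2}$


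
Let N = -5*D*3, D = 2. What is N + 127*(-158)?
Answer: -20096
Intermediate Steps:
N = -30 (N = -5*2*3 = -10*3 = -30)
N + 127*(-158) = -30 + 127*(-158) = -30 - 20066 = -20096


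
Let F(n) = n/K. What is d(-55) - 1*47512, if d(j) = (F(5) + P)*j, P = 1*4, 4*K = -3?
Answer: -142096/3 ≈ -47365.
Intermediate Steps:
K = -¾ (K = (¼)*(-3) = -¾ ≈ -0.75000)
F(n) = -4*n/3 (F(n) = n/(-¾) = n*(-4/3) = -4*n/3)
P = 4
d(j) = -8*j/3 (d(j) = (-4/3*5 + 4)*j = (-20/3 + 4)*j = -8*j/3)
d(-55) - 1*47512 = -8/3*(-55) - 1*47512 = 440/3 - 47512 = -142096/3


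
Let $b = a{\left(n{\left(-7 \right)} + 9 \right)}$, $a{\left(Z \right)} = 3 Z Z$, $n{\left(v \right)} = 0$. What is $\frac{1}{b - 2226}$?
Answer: $- \frac{1}{1983} \approx -0.00050429$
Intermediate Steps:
$a{\left(Z \right)} = 3 Z^{2}$
$b = 243$ ($b = 3 \left(0 + 9\right)^{2} = 3 \cdot 9^{2} = 3 \cdot 81 = 243$)
$\frac{1}{b - 2226} = \frac{1}{243 - 2226} = \frac{1}{-1983} = - \frac{1}{1983}$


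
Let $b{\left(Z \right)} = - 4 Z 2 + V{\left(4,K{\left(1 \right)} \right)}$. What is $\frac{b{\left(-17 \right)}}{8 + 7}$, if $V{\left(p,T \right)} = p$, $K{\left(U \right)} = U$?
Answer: $\frac{28}{3} \approx 9.3333$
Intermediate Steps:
$b{\left(Z \right)} = 4 - 8 Z$ ($b{\left(Z \right)} = - 4 Z 2 + 4 = - 4 \cdot 2 Z + 4 = - 8 Z + 4 = 4 - 8 Z$)
$\frac{b{\left(-17 \right)}}{8 + 7} = \frac{4 - -136}{8 + 7} = \frac{4 + 136}{15} = 140 \cdot \frac{1}{15} = \frac{28}{3}$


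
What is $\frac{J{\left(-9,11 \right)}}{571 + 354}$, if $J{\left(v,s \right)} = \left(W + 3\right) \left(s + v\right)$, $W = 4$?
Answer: $\frac{14}{925} \approx 0.015135$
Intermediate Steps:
$J{\left(v,s \right)} = 7 s + 7 v$ ($J{\left(v,s \right)} = \left(4 + 3\right) \left(s + v\right) = 7 \left(s + v\right) = 7 s + 7 v$)
$\frac{J{\left(-9,11 \right)}}{571 + 354} = \frac{7 \cdot 11 + 7 \left(-9\right)}{571 + 354} = \frac{77 - 63}{925} = \frac{1}{925} \cdot 14 = \frac{14}{925}$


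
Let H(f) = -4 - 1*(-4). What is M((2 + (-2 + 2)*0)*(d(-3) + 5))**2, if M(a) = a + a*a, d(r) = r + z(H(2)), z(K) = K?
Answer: 400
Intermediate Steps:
H(f) = 0 (H(f) = -4 + 4 = 0)
d(r) = r (d(r) = r + 0 = r)
M(a) = a + a**2
M((2 + (-2 + 2)*0)*(d(-3) + 5))**2 = (((2 + (-2 + 2)*0)*(-3 + 5))*(1 + (2 + (-2 + 2)*0)*(-3 + 5)))**2 = (((2 + 0*0)*2)*(1 + (2 + 0*0)*2))**2 = (((2 + 0)*2)*(1 + (2 + 0)*2))**2 = ((2*2)*(1 + 2*2))**2 = (4*(1 + 4))**2 = (4*5)**2 = 20**2 = 400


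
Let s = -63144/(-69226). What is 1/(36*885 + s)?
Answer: 34613/1102801752 ≈ 3.1386e-5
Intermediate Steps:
s = 31572/34613 (s = -63144*(-1/69226) = 31572/34613 ≈ 0.91214)
1/(36*885 + s) = 1/(36*885 + 31572/34613) = 1/(31860 + 31572/34613) = 1/(1102801752/34613) = 34613/1102801752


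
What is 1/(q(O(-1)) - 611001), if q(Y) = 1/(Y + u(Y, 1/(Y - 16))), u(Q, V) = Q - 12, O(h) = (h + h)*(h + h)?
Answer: -4/2444005 ≈ -1.6367e-6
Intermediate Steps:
O(h) = 4*h² (O(h) = (2*h)*(2*h) = 4*h²)
u(Q, V) = -12 + Q
q(Y) = 1/(-12 + 2*Y) (q(Y) = 1/(Y + (-12 + Y)) = 1/(-12 + 2*Y))
1/(q(O(-1)) - 611001) = 1/(1/(2*(-6 + 4*(-1)²)) - 611001) = 1/(1/(2*(-6 + 4*1)) - 611001) = 1/(1/(2*(-6 + 4)) - 611001) = 1/((½)/(-2) - 611001) = 1/((½)*(-½) - 611001) = 1/(-¼ - 611001) = 1/(-2444005/4) = -4/2444005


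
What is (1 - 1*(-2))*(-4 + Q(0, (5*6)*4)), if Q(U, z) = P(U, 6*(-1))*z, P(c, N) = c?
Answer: -12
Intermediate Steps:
Q(U, z) = U*z
(1 - 1*(-2))*(-4 + Q(0, (5*6)*4)) = (1 - 1*(-2))*(-4 + 0*((5*6)*4)) = (1 + 2)*(-4 + 0*(30*4)) = 3*(-4 + 0*120) = 3*(-4 + 0) = 3*(-4) = -12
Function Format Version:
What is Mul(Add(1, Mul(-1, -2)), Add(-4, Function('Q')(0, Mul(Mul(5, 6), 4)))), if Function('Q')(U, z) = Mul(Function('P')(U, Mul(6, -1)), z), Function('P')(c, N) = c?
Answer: -12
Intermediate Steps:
Function('Q')(U, z) = Mul(U, z)
Mul(Add(1, Mul(-1, -2)), Add(-4, Function('Q')(0, Mul(Mul(5, 6), 4)))) = Mul(Add(1, Mul(-1, -2)), Add(-4, Mul(0, Mul(Mul(5, 6), 4)))) = Mul(Add(1, 2), Add(-4, Mul(0, Mul(30, 4)))) = Mul(3, Add(-4, Mul(0, 120))) = Mul(3, Add(-4, 0)) = Mul(3, -4) = -12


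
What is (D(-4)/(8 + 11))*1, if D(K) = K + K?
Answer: -8/19 ≈ -0.42105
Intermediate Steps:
D(K) = 2*K
(D(-4)/(8 + 11))*1 = ((2*(-4))/(8 + 11))*1 = -8/19*1 = -8/19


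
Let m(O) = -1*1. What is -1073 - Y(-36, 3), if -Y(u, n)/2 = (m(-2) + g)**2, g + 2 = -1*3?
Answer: -1001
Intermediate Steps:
m(O) = -1
g = -5 (g = -2 - 1*3 = -2 - 3 = -5)
Y(u, n) = -72 (Y(u, n) = -2*(-1 - 5)**2 = -2*(-6)**2 = -2*36 = -72)
-1073 - Y(-36, 3) = -1073 - 1*(-72) = -1073 + 72 = -1001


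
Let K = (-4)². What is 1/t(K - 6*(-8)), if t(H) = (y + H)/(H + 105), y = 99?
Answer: 169/163 ≈ 1.0368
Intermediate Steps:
K = 16
t(H) = (99 + H)/(105 + H) (t(H) = (99 + H)/(H + 105) = (99 + H)/(105 + H))
1/t(K - 6*(-8)) = 1/((99 + (16 - 6*(-8)))/(105 + (16 - 6*(-8)))) = 1/((99 + (16 + 48))/(105 + (16 + 48))) = 1/((99 + 64)/(105 + 64)) = 1/(163/169) = 169/163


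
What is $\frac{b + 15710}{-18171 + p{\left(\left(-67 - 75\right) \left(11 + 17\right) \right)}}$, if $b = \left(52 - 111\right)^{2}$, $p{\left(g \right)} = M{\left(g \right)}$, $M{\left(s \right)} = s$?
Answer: $- \frac{19191}{22147} \approx -0.86653$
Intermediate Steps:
$p{\left(g \right)} = g$
$b = 3481$ ($b = \left(-59\right)^{2} = 3481$)
$\frac{b + 15710}{-18171 + p{\left(\left(-67 - 75\right) \left(11 + 17\right) \right)}} = \frac{3481 + 15710}{-18171 + \left(-67 - 75\right) \left(11 + 17\right)} = \frac{19191}{-18171 - 3976} = \frac{19191}{-22147} = 19191 \left(- \frac{1}{22147}\right) = - \frac{19191}{22147}$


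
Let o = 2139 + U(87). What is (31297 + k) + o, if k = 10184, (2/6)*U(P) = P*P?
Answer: 66327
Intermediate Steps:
U(P) = 3*P² (U(P) = 3*(P*P) = 3*P²)
o = 24846 (o = 2139 + 3*87² = 2139 + 3*7569 = 2139 + 22707 = 24846)
(31297 + k) + o = (31297 + 10184) + 24846 = 41481 + 24846 = 66327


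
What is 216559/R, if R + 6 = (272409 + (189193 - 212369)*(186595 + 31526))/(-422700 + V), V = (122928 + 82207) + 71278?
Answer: 31679766433/5054022165 ≈ 6.2682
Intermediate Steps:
V = 276413 (V = 205135 + 71278 = 276413)
R = 5054022165/146287 (R = -6 + (272409 + (189193 - 212369)*(186595 + 31526))/(-422700 + 276413) = -6 + (272409 - 23176*218121)/(-146287) = -6 + (272409 - 5055172296)*(-1/146287) = -6 - 5054899887*(-1/146287) = -6 + 5054899887/146287 = 5054022165/146287 ≈ 34549.)
216559/R = 216559/(5054022165/146287) = 216559*(146287/5054022165) = 31679766433/5054022165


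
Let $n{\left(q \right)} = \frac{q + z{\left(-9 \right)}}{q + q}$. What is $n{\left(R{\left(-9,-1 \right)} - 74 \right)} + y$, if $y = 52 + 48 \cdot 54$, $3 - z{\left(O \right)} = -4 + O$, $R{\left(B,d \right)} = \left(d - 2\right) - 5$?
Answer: $\frac{216841}{82} \approx 2644.4$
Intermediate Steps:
$R{\left(B,d \right)} = -7 + d$ ($R{\left(B,d \right)} = \left(-2 + d\right) - 5 = -7 + d$)
$z{\left(O \right)} = 7 - O$ ($z{\left(O \right)} = 3 - \left(-4 + O\right) = 7 - O$)
$y = 2644$ ($y = 52 + 2592 = 2644$)
$n{\left(q \right)} = \frac{16 + q}{2 q}$ ($n{\left(q \right)} = \frac{q + \left(7 - -9\right)}{q + q} = \frac{q + \left(7 + 9\right)}{2 q} = \left(q + 16\right) \frac{1}{2 q} = \left(16 + q\right) \frac{1}{2 q} = \frac{16 + q}{2 q}$)
$n{\left(R{\left(-9,-1 \right)} - 74 \right)} + y = \frac{16 - 82}{2 \left(\left(-7 - 1\right) - 74\right)} + 2644 = \frac{16 - 82}{2 \left(-8 - 74\right)} + 2644 = \frac{16 - 82}{2 \left(-82\right)} + 2644 = \frac{1}{2} \left(- \frac{1}{82}\right) \left(-66\right) + 2644 = \frac{33}{82} + 2644 = \frac{216841}{82}$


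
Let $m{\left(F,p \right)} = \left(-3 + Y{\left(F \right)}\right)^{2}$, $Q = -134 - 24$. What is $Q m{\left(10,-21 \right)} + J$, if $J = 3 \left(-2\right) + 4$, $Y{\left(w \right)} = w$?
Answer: $-7744$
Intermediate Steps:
$Q = -158$
$J = -2$ ($J = -6 + 4 = -2$)
$m{\left(F,p \right)} = \left(-3 + F\right)^{2}$
$Q m{\left(10,-21 \right)} + J = - 158 \left(-3 + 10\right)^{2} - 2 = - 158 \cdot 7^{2} - 2 = \left(-158\right) 49 - 2 = -7742 - 2 = -7744$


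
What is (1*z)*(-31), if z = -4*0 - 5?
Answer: 155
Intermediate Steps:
z = -5 (z = 0 - 5 = -5)
(1*z)*(-31) = (1*(-5))*(-31) = -5*(-31) = 155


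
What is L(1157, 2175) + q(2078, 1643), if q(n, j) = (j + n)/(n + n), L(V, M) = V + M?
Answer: 13851513/4156 ≈ 3332.9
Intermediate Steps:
L(V, M) = M + V
q(n, j) = (j + n)/(2*n) (q(n, j) = (j + n)/((2*n)) = (j + n)*(1/(2*n)) = (j + n)/(2*n))
L(1157, 2175) + q(2078, 1643) = (2175 + 1157) + (1/2)*(1643 + 2078)/2078 = 3332 + (1/2)*(1/2078)*3721 = 3332 + 3721/4156 = 13851513/4156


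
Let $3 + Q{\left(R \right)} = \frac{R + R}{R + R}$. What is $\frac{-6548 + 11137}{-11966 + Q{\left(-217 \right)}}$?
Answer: $- \frac{4589}{11968} \approx -0.38344$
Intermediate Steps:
$Q{\left(R \right)} = -2$ ($Q{\left(R \right)} = -3 + \frac{R + R}{R + R} = -3 + \frac{2 R}{2 R} = -3 + 2 R \frac{1}{2 R} = -3 + 1 = -2$)
$\frac{-6548 + 11137}{-11966 + Q{\left(-217 \right)}} = \frac{-6548 + 11137}{-11966 - 2} = \frac{4589}{-11968} = 4589 \left(- \frac{1}{11968}\right) = - \frac{4589}{11968}$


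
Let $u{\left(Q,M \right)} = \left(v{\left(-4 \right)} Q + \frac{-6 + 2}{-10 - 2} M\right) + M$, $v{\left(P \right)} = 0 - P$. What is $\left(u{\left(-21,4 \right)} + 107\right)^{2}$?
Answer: $\frac{7225}{9} \approx 802.78$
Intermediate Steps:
$v{\left(P \right)} = - P$
$u{\left(Q,M \right)} = 4 Q + \frac{4 M}{3}$ ($u{\left(Q,M \right)} = \left(\left(-1\right) \left(-4\right) Q + \frac{-6 + 2}{-10 - 2} M\right) + M = \left(4 Q + - \frac{4}{-12} M\right) + M = \left(4 Q + \left(-4\right) \left(- \frac{1}{12}\right) M\right) + M = \left(4 Q + \frac{M}{3}\right) + M = 4 Q + \frac{4 M}{3}$)
$\left(u{\left(-21,4 \right)} + 107\right)^{2} = \left(\left(4 \left(-21\right) + \frac{4}{3} \cdot 4\right) + 107\right)^{2} = \left(\left(-84 + \frac{16}{3}\right) + 107\right)^{2} = \left(- \frac{236}{3} + 107\right)^{2} = \left(\frac{85}{3}\right)^{2} = \frac{7225}{9}$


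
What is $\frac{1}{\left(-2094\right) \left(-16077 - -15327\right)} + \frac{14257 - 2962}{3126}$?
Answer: $\frac{2956466771}{818230500} \approx 3.6132$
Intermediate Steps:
$\frac{1}{\left(-2094\right) \left(-16077 - -15327\right)} + \frac{14257 - 2962}{3126} = - \frac{1}{2094 \left(-16077 + 15327\right)} + \left(14257 - 2962\right) \frac{1}{3126} = - \frac{1}{2094 \left(-750\right)} + 11295 \cdot \frac{1}{3126} = \left(- \frac{1}{2094}\right) \left(- \frac{1}{750}\right) + \frac{3765}{1042} = \frac{1}{1570500} + \frac{3765}{1042} = \frac{2956466771}{818230500}$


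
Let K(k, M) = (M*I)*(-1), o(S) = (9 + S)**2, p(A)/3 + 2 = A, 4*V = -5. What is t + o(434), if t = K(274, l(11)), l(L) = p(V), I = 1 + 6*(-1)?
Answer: 784801/4 ≈ 1.9620e+5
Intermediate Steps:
V = -5/4 (V = (1/4)*(-5) = -5/4 ≈ -1.2500)
p(A) = -6 + 3*A
I = -5 (I = 1 - 6 = -5)
l(L) = -39/4 (l(L) = -6 + 3*(-5/4) = -6 - 15/4 = -39/4)
K(k, M) = 5*M (K(k, M) = (M*(-5))*(-1) = -5*M*(-1) = 5*M)
t = -195/4 (t = 5*(-39/4) = -195/4 ≈ -48.750)
t + o(434) = -195/4 + (9 + 434)**2 = -195/4 + 443**2 = -195/4 + 196249 = 784801/4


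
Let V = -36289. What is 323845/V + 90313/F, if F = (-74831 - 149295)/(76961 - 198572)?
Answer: 56927353334251/1161901202 ≈ 48995.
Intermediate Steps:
F = 32018/17373 (F = -224126/(-121611) = -224126*(-1/121611) = 32018/17373 ≈ 1.8430)
323845/V + 90313/F = 323845/(-36289) + 90313/(32018/17373) = 323845*(-1/36289) + 90313*(17373/32018) = -323845/36289 + 1569007749/32018 = 56927353334251/1161901202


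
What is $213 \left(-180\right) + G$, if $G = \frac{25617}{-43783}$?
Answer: $- \frac{1678665837}{43783} \approx -38341.0$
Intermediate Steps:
$G = - \frac{25617}{43783}$ ($G = 25617 \left(- \frac{1}{43783}\right) = - \frac{25617}{43783} \approx -0.58509$)
$213 \left(-180\right) + G = 213 \left(-180\right) - \frac{25617}{43783} = -38340 - \frac{25617}{43783} = - \frac{1678665837}{43783}$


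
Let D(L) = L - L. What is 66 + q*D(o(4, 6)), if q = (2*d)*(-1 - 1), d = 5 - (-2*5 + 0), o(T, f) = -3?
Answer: 66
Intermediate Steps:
d = 15 (d = 5 - (-10 + 0) = 5 - 1*(-10) = 5 + 10 = 15)
q = -60 (q = (2*15)*(-1 - 1) = 30*(-2) = -60)
D(L) = 0
66 + q*D(o(4, 6)) = 66 - 60*0 = 66 + 0 = 66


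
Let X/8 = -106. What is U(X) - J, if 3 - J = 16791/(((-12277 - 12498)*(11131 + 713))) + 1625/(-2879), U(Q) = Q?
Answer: -239800461665563/281599884300 ≈ -851.56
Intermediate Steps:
X = -848 (X = 8*(-106) = -848)
J = 1003759779163/281599884300 (J = 3 - (16791/(((-12277 - 12498)*(11131 + 713))) + 1625/(-2879)) = 3 - (16791/((-24775*11844)) + 1625*(-1/2879)) = 3 - (16791/(-293435100) - 1625/2879) = 3 - (16791*(-1/293435100) - 1625/2879) = 3 - (-5597/97811700 - 1625/2879) = 3 - 1*(-158960126263/281599884300) = 3 + 158960126263/281599884300 = 1003759779163/281599884300 ≈ 3.5645)
U(X) - J = -848 - 1*1003759779163/281599884300 = -848 - 1003759779163/281599884300 = -239800461665563/281599884300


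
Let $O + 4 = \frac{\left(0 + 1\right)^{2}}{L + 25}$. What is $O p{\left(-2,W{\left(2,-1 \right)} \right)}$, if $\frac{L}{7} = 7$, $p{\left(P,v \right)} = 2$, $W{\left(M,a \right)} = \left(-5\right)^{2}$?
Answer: $- \frac{295}{37} \approx -7.973$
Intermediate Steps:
$W{\left(M,a \right)} = 25$
$L = 49$ ($L = 7 \cdot 7 = 49$)
$O = - \frac{295}{74}$ ($O = -4 + \frac{\left(0 + 1\right)^{2}}{49 + 25} = -4 + \frac{1^{2}}{74} = -4 + \frac{1}{74} \cdot 1 = -4 + \frac{1}{74} = - \frac{295}{74} \approx -3.9865$)
$O p{\left(-2,W{\left(2,-1 \right)} \right)} = \left(- \frac{295}{74}\right) 2 = - \frac{295}{37}$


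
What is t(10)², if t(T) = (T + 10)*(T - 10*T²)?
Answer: 392040000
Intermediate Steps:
t(T) = (10 + T)*(T - 10*T²)
t(10)² = (10*(10 - 99*10 - 10*10²))² = (10*(10 - 990 - 10*100))² = (10*(10 - 990 - 1000))² = (10*(-1980))² = (-19800)² = 392040000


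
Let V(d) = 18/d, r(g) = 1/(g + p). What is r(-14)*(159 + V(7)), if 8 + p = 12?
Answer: -1131/70 ≈ -16.157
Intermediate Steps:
p = 4 (p = -8 + 12 = 4)
r(g) = 1/(4 + g) (r(g) = 1/(g + 4) = 1/(4 + g))
r(-14)*(159 + V(7)) = (159 + 18/7)/(4 - 14) = (159 + 18*(⅐))/(-10) = -(159 + 18/7)/10 = -⅒*1131/7 = -1131/70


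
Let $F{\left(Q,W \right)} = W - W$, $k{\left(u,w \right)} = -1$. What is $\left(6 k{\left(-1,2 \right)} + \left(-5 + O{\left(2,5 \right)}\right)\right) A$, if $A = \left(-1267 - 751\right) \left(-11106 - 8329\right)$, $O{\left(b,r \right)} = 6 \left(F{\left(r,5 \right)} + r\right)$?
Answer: $745176770$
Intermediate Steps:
$F{\left(Q,W \right)} = 0$
$O{\left(b,r \right)} = 6 r$ ($O{\left(b,r \right)} = 6 \left(0 + r\right) = 6 r$)
$A = 39219830$ ($A = \left(-2018\right) \left(-19435\right) = 39219830$)
$\left(6 k{\left(-1,2 \right)} + \left(-5 + O{\left(2,5 \right)}\right)\right) A = \left(6 \left(-1\right) + \left(-5 + 6 \cdot 5\right)\right) 39219830 = \left(-6 + \left(-5 + 30\right)\right) 39219830 = \left(-6 + 25\right) 39219830 = 19 \cdot 39219830 = 745176770$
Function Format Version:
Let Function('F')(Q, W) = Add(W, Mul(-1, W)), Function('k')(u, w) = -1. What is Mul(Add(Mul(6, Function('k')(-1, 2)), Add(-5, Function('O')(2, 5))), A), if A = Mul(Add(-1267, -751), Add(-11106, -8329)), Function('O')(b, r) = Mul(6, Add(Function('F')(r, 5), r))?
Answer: 745176770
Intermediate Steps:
Function('F')(Q, W) = 0
Function('O')(b, r) = Mul(6, r) (Function('O')(b, r) = Mul(6, Add(0, r)) = Mul(6, r))
A = 39219830 (A = Mul(-2018, -19435) = 39219830)
Mul(Add(Mul(6, Function('k')(-1, 2)), Add(-5, Function('O')(2, 5))), A) = Mul(Add(Mul(6, -1), Add(-5, Mul(6, 5))), 39219830) = Mul(Add(-6, Add(-5, 30)), 39219830) = Mul(Add(-6, 25), 39219830) = Mul(19, 39219830) = 745176770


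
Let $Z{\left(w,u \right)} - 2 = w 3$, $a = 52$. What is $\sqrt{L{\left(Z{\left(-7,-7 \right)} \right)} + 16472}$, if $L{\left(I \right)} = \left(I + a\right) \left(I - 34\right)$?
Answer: $\sqrt{14723} \approx 121.34$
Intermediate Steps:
$Z{\left(w,u \right)} = 2 + 3 w$ ($Z{\left(w,u \right)} = 2 + w 3 = 2 + 3 w$)
$L{\left(I \right)} = \left(-34 + I\right) \left(52 + I\right)$ ($L{\left(I \right)} = \left(I + 52\right) \left(I - 34\right) = \left(52 + I\right) \left(-34 + I\right) = \left(-34 + I\right) \left(52 + I\right)$)
$\sqrt{L{\left(Z{\left(-7,-7 \right)} \right)} + 16472} = \sqrt{\left(-1768 + \left(2 + 3 \left(-7\right)\right)^{2} + 18 \left(2 + 3 \left(-7\right)\right)\right) + 16472} = \sqrt{\left(-1768 + \left(2 - 21\right)^{2} + 18 \left(2 - 21\right)\right) + 16472} = \sqrt{\left(-1768 + \left(-19\right)^{2} + 18 \left(-19\right)\right) + 16472} = \sqrt{\left(-1768 + 361 - 342\right) + 16472} = \sqrt{-1749 + 16472} = \sqrt{14723}$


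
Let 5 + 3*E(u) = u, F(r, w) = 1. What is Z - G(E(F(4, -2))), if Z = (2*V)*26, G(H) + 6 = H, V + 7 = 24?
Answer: 2674/3 ≈ 891.33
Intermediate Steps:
V = 17 (V = -7 + 24 = 17)
E(u) = -5/3 + u/3
G(H) = -6 + H
Z = 884 (Z = (2*17)*26 = 34*26 = 884)
Z - G(E(F(4, -2))) = 884 - (-6 + (-5/3 + (⅓)*1)) = 884 - (-6 + (-5/3 + ⅓)) = 884 - (-6 - 4/3) = 884 - 1*(-22/3) = 884 + 22/3 = 2674/3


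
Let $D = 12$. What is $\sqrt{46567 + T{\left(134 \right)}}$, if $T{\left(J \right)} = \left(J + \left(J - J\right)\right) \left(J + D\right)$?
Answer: $\sqrt{66131} \approx 257.16$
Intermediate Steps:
$T{\left(J \right)} = J \left(12 + J\right)$ ($T{\left(J \right)} = \left(J + \left(J - J\right)\right) \left(J + 12\right) = \left(J + 0\right) \left(12 + J\right) = J \left(12 + J\right)$)
$\sqrt{46567 + T{\left(134 \right)}} = \sqrt{46567 + 134 \left(12 + 134\right)} = \sqrt{46567 + 134 \cdot 146} = \sqrt{46567 + 19564} = \sqrt{66131}$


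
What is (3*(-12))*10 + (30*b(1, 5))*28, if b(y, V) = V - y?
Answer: 3000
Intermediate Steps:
(3*(-12))*10 + (30*b(1, 5))*28 = (3*(-12))*10 + (30*(5 - 1*1))*28 = -36*10 + (30*(5 - 1))*28 = -360 + (30*4)*28 = -360 + 120*28 = -360 + 3360 = 3000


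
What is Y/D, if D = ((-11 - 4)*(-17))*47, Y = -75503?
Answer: -75503/11985 ≈ -6.2998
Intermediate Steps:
D = 11985 (D = -15*(-17)*47 = 255*47 = 11985)
Y/D = -75503/11985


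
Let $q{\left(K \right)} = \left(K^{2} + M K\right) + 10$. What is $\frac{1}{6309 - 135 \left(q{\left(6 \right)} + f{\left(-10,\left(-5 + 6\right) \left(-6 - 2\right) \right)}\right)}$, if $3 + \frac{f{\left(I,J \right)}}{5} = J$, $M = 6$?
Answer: $\frac{1}{2664} \approx 0.00037538$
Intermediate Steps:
$q{\left(K \right)} = 10 + K^{2} + 6 K$ ($q{\left(K \right)} = \left(K^{2} + 6 K\right) + 10 = 10 + K^{2} + 6 K$)
$f{\left(I,J \right)} = -15 + 5 J$
$\frac{1}{6309 - 135 \left(q{\left(6 \right)} + f{\left(-10,\left(-5 + 6\right) \left(-6 - 2\right) \right)}\right)} = \frac{1}{6309 - 135 \left(\left(10 + 6^{2} + 6 \cdot 6\right) + \left(-15 + 5 \left(-5 + 6\right) \left(-6 - 2\right)\right)\right)} = \frac{1}{6309 - 135 \left(\left(10 + 36 + 36\right) + \left(-15 + 5 \cdot 1 \left(-8\right)\right)\right)} = \frac{1}{6309 - 135 \left(82 + \left(-15 + 5 \left(-8\right)\right)\right)} = \frac{1}{6309 - 135 \left(82 - 55\right)} = \frac{1}{6309 - 3645} = \frac{1}{2664}$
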